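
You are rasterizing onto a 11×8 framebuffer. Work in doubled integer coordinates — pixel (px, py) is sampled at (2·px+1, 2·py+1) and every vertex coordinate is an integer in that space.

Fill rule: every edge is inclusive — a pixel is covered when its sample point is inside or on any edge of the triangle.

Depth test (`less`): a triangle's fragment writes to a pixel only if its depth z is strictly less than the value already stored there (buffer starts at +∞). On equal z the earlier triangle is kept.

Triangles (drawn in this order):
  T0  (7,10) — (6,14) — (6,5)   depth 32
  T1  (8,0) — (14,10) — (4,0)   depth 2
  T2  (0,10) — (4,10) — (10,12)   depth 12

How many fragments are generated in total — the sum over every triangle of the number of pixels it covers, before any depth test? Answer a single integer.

T0:
  2·area = 9
  edge (7, 10)→(6, 14): d=(-1,4) inclusive
  edge (6, 14)→(6, 5): d=(0,-9) inclusive
  edge (6, 5)→(7, 10): d=(1,5) inclusive
  covered (0 px):
    · · · · · · · · · · ·
    · · · · · · · · · · ·
    · · · · · · · · · · ·
    · · · · · · · · · · ·
    · · · · · · · · · · ·
    · · · · · · · · · · ·
    · · · · · · · · · · ·
    · · · · · · · · · · ·
T1:
  2·area = 40
  edge (8, 0)→(14, 10): d=(6,10) inclusive
  edge (14, 10)→(4, 0): d=(-10,-10) inclusive
  edge (4, 0)→(8, 0): d=(4,0) inclusive
    (2,0)@(5, 1): e=[36,0,4] → #  [on edge]
    (3,0)@(7, 1): e=[16,20,4] → #
    (4,0)@(9, 1): e=[-4,40,4] → ·
    (2,1)@(5, 3): e=[48,-20,12] → ·
    (3,1)@(7, 3): e=[28,0,12] → #  [on edge]
    (4,1)@(9, 3): e=[8,20,12] → #
    (5,1)@(11, 3): e=[-12,40,12] → ·
    (3,2)@(7, 5): e=[40,-20,20] → ·
    (4,2)@(9, 5): e=[20,0,20] → #  [on edge]
    (5,2)@(11, 5): e=[0,20,20] → #  [on edge]
    (6,2)@(13, 5): e=[-20,40,20] → ·
    (4,3)@(9, 7): e=[32,-20,28] → ·
    (5,3)@(11, 7): e=[12,0,28] → #  [on edge]
    (6,4)@(13, 9): e=[4,0,36] → #  [on edge]
    (7,5)@(15, 11): e=[-4,0,44] → ·  [on edge]
    (8,6)@(17, 13): e=[-12,0,52] → ·  [on edge]
    (8,7)@(17, 15): e=[0,-20,60] → ·  [on edge]
    (9,7)@(19, 15): e=[-20,0,60] → ·  [on edge]
  covered (8 px):
    · · # # · · · · · · ·
    · · · # # · · · · · ·
    · · · · # # · · · · ·
    · · · · · # · · · · ·
    · · · · · · # · · · ·
    · · · · · · · · · · ·
    · · · · · · · · · · ·
    · · · · · · · · · · ·
T2:
  2·area = 8
  edge (0, 10)→(4, 10): d=(4,0) inclusive
  edge (4, 10)→(10, 12): d=(6,2) inclusive
  edge (10, 12)→(0, 10): d=(-10,-2) inclusive
    (0,4)@(1, 9): e=[-4,0,12] → ·  [on edge]
    (2,5)@(5, 11): e=[4,4,0] → #  [on edge]
    (3,5)@(7, 11): e=[4,0,4] → #  [on edge]
    (4,5)@(9, 11): e=[4,-4,8] → ·
    (2,6)@(5, 13): e=[12,16,-20] → ·
    (3,6)@(7, 13): e=[12,12,-16] → ·
    (6,6)@(13, 13): e=[12,0,-4] → ·  [on edge]
    (7,6)@(15, 13): e=[12,-4,0] → ·  [on edge]
    (9,7)@(19, 15): e=[20,0,-12] → ·  [on edge]
  covered (2 px):
    · · · · · · · · · · ·
    · · · · · · · · · · ·
    · · · · · · · · · · ·
    · · · · · · · · · · ·
    · · · · · · · · · · ·
    · · # # · · · · · · ·
    · · · · · · · · · · ·
    · · · · · · · · · · ·

Result: 10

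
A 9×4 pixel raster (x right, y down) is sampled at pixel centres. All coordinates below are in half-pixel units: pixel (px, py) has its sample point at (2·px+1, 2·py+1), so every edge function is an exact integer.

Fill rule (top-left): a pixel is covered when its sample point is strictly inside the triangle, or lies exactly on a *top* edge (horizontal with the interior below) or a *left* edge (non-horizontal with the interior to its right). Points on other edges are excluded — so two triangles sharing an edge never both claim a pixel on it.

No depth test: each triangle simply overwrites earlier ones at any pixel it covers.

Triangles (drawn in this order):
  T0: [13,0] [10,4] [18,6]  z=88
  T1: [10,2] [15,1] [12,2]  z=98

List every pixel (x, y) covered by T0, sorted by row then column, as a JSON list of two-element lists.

T0:
  2·area = 38  (B↔C swapped to make it positive)
  edge (13, 0)→(18, 6): d=(5,6) right/bottom  bias=-1
  edge (18, 6)→(10, 4): d=(-8,-2) top-left  bias=+0
  edge (10, 4)→(13, 0): d=(3,-4) top-left  bias=+0
    (6,0)@(13, 1): e=[5,30,3] → #
    (7,0)@(15, 1): e=[-7,34,11] → ·
    (5,1)@(11, 3): e=[27,10,1] → #
    (7,1)@(15, 3): e=[3,18,17] → #
    (8,1)@(17, 3): e=[-9,22,25] → ·
    (5,2)@(11, 5): e=[37,-6,7] → ·
    (6,2)@(13, 5): e=[25,-2,15] → ·
    (7,2)@(15, 5): e=[13,2,23] → #
    (8,2)@(17, 5): e=[1,6,31] → #
    (7,3)@(15, 7): e=[23,-14,29] → ·
    (8,3)@(17, 7): e=[11,-10,37] → ·
  covered (6 px):
    · · · · · · # · ·
    · · · · · # # # ·
    · · · · · · · # #
    · · · · · · · · ·
T1:
  2·area = 2
  edge (10, 2)→(15, 1): d=(5,-1) top-left  bias=+0
  edge (15, 1)→(12, 2): d=(-3,1) right/bottom  bias=-1
  edge (12, 2)→(10, 2): d=(-2,0) right/bottom  bias=-1
    (7,0)@(15, 1): e=[0,0,2] → ·  [on edge]
    (2,1)@(5, 3): e=[0,4,-2] → ·  [on edge]
    (4,1)@(9, 3): e=[4,0,-2] → ·  [on edge]
    (1,2)@(3, 5): e=[8,0,-6] → ·  [on edge]
  covered (0 px):
    · · · · · · · · ·
    · · · · · · · · ·
    · · · · · · · · ·
    · · · · · · · · ·

Answer: [[6,0],[5,1],[6,1],[7,1],[7,2],[8,2]]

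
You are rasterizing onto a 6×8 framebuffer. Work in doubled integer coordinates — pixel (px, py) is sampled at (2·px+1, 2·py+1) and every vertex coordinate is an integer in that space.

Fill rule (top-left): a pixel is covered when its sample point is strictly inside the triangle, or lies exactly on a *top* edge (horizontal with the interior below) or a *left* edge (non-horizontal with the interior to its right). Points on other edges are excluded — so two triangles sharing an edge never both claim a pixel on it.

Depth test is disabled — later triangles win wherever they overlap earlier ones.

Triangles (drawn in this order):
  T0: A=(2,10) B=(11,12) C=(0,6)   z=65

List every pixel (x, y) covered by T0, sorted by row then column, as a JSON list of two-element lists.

T0:
  2·area = 32  (B↔C swapped to make it positive)
  edge (2, 10)→(0, 6): d=(-2,-4) top-left  bias=+0
  edge (0, 6)→(11, 12): d=(11,6) right/bottom  bias=-1
  edge (11, 12)→(2, 10): d=(-9,-2) top-left  bias=+0
    (0,3)@(1, 7): e=[2,5,25] → X
    (1,3)@(3, 7): e=[10,-7,29] → .
    (0,4)@(1, 9): e=[-2,27,7] → .
    (1,4)@(3, 9): e=[6,15,11] → X
    (2,4)@(5, 9): e=[14,3,15] → X
    (3,4)@(7, 9): e=[22,-9,19] → .
    (1,5)@(3, 11): e=[2,37,-7] → .
    (2,5)@(5, 11): e=[10,25,-3] → .
    (3,5)@(7, 11): e=[18,13,1] → X
    (4,5)@(9, 11): e=[26,1,5] → X
    (5,5)@(11, 11): e=[34,-11,9] → .
    (3,6)@(7, 13): e=[14,35,-17] → .
  covered (5 px):
    . . . . . .
    . . . . . .
    . . . . . .
    X . . . . .
    . X X . . .
    . . . X X .
    . . . . . .
    . . . . . .

Final: [[0,3],[1,4],[2,4],[3,5],[4,5]]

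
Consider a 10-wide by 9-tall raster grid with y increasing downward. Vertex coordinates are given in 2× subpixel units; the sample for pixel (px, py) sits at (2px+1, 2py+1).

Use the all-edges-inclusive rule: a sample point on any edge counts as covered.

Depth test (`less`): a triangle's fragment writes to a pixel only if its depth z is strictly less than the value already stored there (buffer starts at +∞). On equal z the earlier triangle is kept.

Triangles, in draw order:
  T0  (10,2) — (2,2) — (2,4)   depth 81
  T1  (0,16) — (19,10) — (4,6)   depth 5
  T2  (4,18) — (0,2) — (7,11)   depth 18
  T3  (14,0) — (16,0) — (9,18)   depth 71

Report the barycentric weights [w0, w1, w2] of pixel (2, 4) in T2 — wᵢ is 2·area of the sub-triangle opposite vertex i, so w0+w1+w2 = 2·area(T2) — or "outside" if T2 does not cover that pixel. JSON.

T0:
  2·area = 16  (B↔C swapped to make it positive)
  edge (10, 2)→(2, 4): d=(-8,2) inclusive
  edge (2, 4)→(2, 2): d=(0,-2) inclusive
  edge (2, 2)→(10, 2): d=(8,0) inclusive
    (1,1)@(3, 3): e=[6,2,8] → #
    (2,1)@(5, 3): e=[2,6,8] → #
    (3,1)@(7, 3): e=[-2,10,8] → ·
    (1,2)@(3, 5): e=[-10,2,24] → ·
    (2,2)@(5, 5): e=[-14,6,24] → ·
  covered (2 px):
    · · · · · · · · · ·
    · # # · · · · · · ·
    · · · · · · · · · ·
    · · · · · · · · · ·
    · · · · · · · · · ·
    · · · · · · · · · ·
    · · · · · · · · · ·
    · · · · · · · · · ·
    · · · · · · · · · ·
T1:
  2·area = 166  (B↔C swapped to make it positive)
  edge (0, 16)→(4, 6): d=(4,-10) inclusive
  edge (4, 6)→(19, 10): d=(15,4) inclusive
  edge (19, 10)→(0, 16): d=(-19,6) inclusive
    (2,3)@(5, 7): e=[14,11,141] → #
    (3,3)@(7, 7): e=[34,3,129] → #
    (4,3)@(9, 7): e=[54,-5,117] → ·
    (1,4)@(3, 9): e=[2,49,115] → #
    (4,4)@(9, 9): e=[62,25,79] → #
    (5,4)@(11, 9): e=[82,17,67] → #
    (6,4)@(13, 9): e=[102,9,55] → #
    (7,4)@(15, 9): e=[122,1,43] → #
    (8,4)@(17, 9): e=[142,-7,31] → ·
    (1,5)@(3, 11): e=[10,79,77] → #
    (8,5)@(17, 11): e=[150,23,-7] → ·
    (1,6)@(3, 13): e=[18,109,39] → #
  covered (22 px):
    · · · · · · · · · ·
    · · · · · · · · · ·
    · · · · · · · · · ·
    · · # # · · · · · ·
    · # # # # # # # · ·
    · # # # # # # # · ·
    · # # # # · · · · ·
    # # · · · · · · · ·
    · · · · · · · · · ·
T2:
  2·area = 76
  edge (4, 18)→(0, 2): d=(-4,-16) inclusive
  edge (0, 2)→(7, 11): d=(7,9) inclusive
  edge (7, 11)→(4, 18): d=(-3,7) inclusive
    (0,2)@(1, 5): e=[4,12,60] → #
    (1,2)@(3, 5): e=[36,-6,46] → ·
    (0,3)@(1, 7): e=[-4,26,54] → ·
    (1,3)@(3, 7): e=[28,8,40] → #
    (2,3)@(5, 7): e=[60,-10,26] → ·
    (1,4)@(3, 9): e=[20,22,34] → #
    (2,4)@(5, 9): e=[52,4,20] → #
    (3,4)@(7, 9): e=[84,-14,6] → ·
    (1,5)@(3, 11): e=[12,36,28] → #
    (3,5)@(7, 11): e=[76,0,0] → #  [on edge]
    (4,5)@(9, 11): e=[108,-18,-14] → ·
    (1,6)@(3, 13): e=[4,50,22] → #
  covered (10 px):
    · · · · · · · · · ·
    · · · · · · · · · ·
    # · · · · · · · · ·
    · # · · · · · · · ·
    · # # · · · · · · ·
    · # # # · · · · · ·
    · # # · · · · · · ·
    · · # · · · · · · ·
    · · · · · · · · · ·
T3:
  2·area = 36
  edge (14, 0)→(16, 0): d=(2,0) inclusive
  edge (16, 0)→(9, 18): d=(-7,18) inclusive
  edge (9, 18)→(14, 0): d=(5,-18) inclusive
    (7,0)@(15, 1): e=[2,11,23] → #
    (8,0)@(17, 1): e=[2,-25,59] → ·
    (7,1)@(15, 3): e=[6,-3,33] → ·
    (6,2)@(13, 5): e=[10,19,7] → #
    (7,2)@(15, 5): e=[10,-17,43] → ·
    (6,3)@(13, 7): e=[14,5,17] → #
    (7,3)@(15, 7): e=[14,-31,53] → ·
    (6,4)@(13, 9): e=[18,-9,27] → ·
    (5,5)@(11, 11): e=[22,13,1] → #
    (6,5)@(13, 11): e=[22,-23,37] → ·
    (5,6)@(11, 13): e=[26,-1,11] → ·
  covered (4 px):
    · · · · · · · # · ·
    · · · · · · · · · ·
    · · · · · · # · · ·
    · · · · · · # · · ·
    · · · · · · · · · ·
    · · · · · # · · · ·
    · · · · · · · · · ·
    · · · · · · · · · ·
    · · · · · · · · · ·

Result: [4,20,52]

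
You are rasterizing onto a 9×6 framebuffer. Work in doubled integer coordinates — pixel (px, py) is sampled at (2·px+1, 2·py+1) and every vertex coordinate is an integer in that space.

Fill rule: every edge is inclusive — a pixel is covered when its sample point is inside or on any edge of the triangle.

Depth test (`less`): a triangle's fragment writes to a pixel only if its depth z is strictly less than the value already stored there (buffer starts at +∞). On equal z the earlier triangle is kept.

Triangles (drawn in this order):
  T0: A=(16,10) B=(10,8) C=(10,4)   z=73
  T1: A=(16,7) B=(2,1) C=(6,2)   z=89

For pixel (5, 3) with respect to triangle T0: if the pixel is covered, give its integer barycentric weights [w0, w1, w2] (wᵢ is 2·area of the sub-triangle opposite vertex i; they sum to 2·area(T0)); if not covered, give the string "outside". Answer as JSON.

T0:
  2·area = 24
  edge (16, 10)→(10, 8): d=(-6,-2) inclusive
  edge (10, 8)→(10, 4): d=(0,-4) inclusive
  edge (10, 4)→(16, 10): d=(6,6) inclusive
    (3,0)@(7, 1): e=[36,-12,0] → ·  [on edge]
    (4,1)@(9, 3): e=[28,-4,0] → ·  [on edge]
    (0,2)@(1, 5): e=[0,-36,60] → ·  [on edge]
    (5,2)@(11, 5): e=[20,4,0] → #  [on edge]
    (6,2)@(13, 5): e=[24,12,-12] → ·
    (3,3)@(7, 7): e=[0,-12,36] → ·  [on edge]
    (5,3)@(11, 7): e=[8,4,12] → #
    (6,3)@(13, 7): e=[12,12,0] → #  [on edge]
    (7,3)@(15, 7): e=[16,20,-12] → ·
    (5,4)@(11, 9): e=[-4,4,24] → ·
    (6,4)@(13, 9): e=[0,12,12] → #  [on edge]
    (7,4)@(15, 9): e=[4,20,0] → #  [on edge]
    (8,5)@(17, 11): e=[-4,28,0] → ·  [on edge]
  covered (5 px):
    · · · · · · · · ·
    · · · · · · · · ·
    · · · · · # · · ·
    · · · · · # # · ·
    · · · · · · # # ·
    · · · · · · · · ·
T1:
  2·area = 10
  edge (16, 7)→(2, 1): d=(-14,-6) inclusive
  edge (2, 1)→(6, 2): d=(4,1) inclusive
  edge (6, 2)→(16, 7): d=(10,5) inclusive
    (3,1)@(7, 3): e=[2,3,5] → #
    (4,1)@(9, 3): e=[14,1,-5] → ·
    (3,2)@(7, 5): e=[-26,11,25] → ·
  covered (1 px):
    · · · · · · · · ·
    · · · # · · · · ·
    · · · · · · · · ·
    · · · · · · · · ·
    · · · · · · · · ·
    · · · · · · · · ·

Result: [4,12,8]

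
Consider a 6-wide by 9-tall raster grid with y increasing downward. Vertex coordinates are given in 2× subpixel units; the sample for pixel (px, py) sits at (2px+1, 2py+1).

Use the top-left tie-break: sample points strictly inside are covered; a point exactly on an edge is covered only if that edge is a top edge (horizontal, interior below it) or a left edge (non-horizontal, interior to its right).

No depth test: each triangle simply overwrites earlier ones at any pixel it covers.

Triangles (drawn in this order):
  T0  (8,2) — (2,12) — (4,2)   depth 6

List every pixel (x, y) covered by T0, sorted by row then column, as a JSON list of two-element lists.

T0:
  2·area = 40
  edge (8, 2)→(2, 12): d=(-6,10) right/bottom  bias=-1
  edge (2, 12)→(4, 2): d=(2,-10) top-left  bias=+0
  edge (4, 2)→(8, 2): d=(4,0) top-left  bias=+0
    (2,1)@(5, 3): e=[24,12,4] → #
    (3,1)@(7, 3): e=[4,32,4] → #
    (4,1)@(9, 3): e=[-16,52,4] → ·
    (2,2)@(5, 5): e=[12,16,12] → #
    (3,2)@(7, 5): e=[-8,36,12] → ·
    (1,3)@(3, 7): e=[20,0,20] → #  [on edge]
    (2,3)@(5, 7): e=[0,20,20] → ·  [on edge]
    (1,4)@(3, 9): e=[8,4,28] → #
    (2,4)@(5, 9): e=[-12,24,28] → ·
    (1,5)@(3, 11): e=[-4,8,36] → ·
    (0,8)@(1, 17): e=[-20,0,60] → ·  [on edge]
  covered (5 px):
    · · · · · ·
    · · # # · ·
    · · # · · ·
    · # · · · ·
    · # · · · ·
    · · · · · ·
    · · · · · ·
    · · · · · ·
    · · · · · ·

Answer: [[2,1],[3,1],[2,2],[1,3],[1,4]]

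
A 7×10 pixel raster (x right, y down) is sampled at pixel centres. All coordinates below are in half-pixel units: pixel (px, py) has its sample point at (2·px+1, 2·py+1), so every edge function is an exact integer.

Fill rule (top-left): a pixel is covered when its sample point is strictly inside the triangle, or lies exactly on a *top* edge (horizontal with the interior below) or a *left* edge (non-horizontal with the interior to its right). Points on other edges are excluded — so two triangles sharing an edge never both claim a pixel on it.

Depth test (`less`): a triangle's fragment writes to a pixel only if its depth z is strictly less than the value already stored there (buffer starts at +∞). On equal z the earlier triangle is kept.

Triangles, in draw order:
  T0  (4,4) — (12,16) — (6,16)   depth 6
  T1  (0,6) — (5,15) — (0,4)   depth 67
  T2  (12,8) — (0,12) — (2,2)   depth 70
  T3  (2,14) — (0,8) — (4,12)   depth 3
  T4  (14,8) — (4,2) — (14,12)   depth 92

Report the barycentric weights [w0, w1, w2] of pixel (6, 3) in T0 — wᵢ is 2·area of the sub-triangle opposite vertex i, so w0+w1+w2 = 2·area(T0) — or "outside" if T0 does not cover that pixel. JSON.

T0:
  2·area = 72
  edge (4, 4)→(12, 16): d=(8,12) right/bottom  bias=-1
  edge (12, 16)→(6, 16): d=(-6,0) right/bottom  bias=-1
  edge (6, 16)→(4, 4): d=(-2,-12) top-left  bias=+0
    (2,3)@(5, 7): e=[12,54,6] → X
    (3,3)@(7, 7): e=[-12,54,30] → .
    (2,4)@(5, 9): e=[28,42,2] → X
    (3,4)@(7, 9): e=[4,42,26] → X
    (4,4)@(9, 9): e=[-20,42,50] → .
    (2,5)@(5, 11): e=[44,30,-2] → .
    (3,5)@(7, 11): e=[20,30,22] → X
    (4,5)@(9, 11): e=[-4,30,46] → .
    (3,6)@(7, 13): e=[36,18,18] → X
    (4,6)@(9, 13): e=[12,18,42] → X
    (5,6)@(11, 13): e=[-12,18,66] → .
    (3,7)@(7, 15): e=[52,6,14] → X
  covered (9 px):
    . . . . . . .
    . . . . . . .
    . . . . . . .
    . . X . . . .
    . . X X . . .
    . . . X . . .
    . . . X X . .
    . . . X X X .
    . . . . . . .
    . . . . . . .
T1:
  2·area = 10  (B↔C swapped to make it positive)
  edge (0, 6)→(0, 4): d=(0,-2) top-left  bias=+0
  edge (0, 4)→(5, 15): d=(5,11) right/bottom  bias=-1
  edge (5, 15)→(0, 6): d=(-5,-9) top-left  bias=+0
    (0,3)@(1, 7): e=[2,4,4] → X
    (1,3)@(3, 7): e=[6,-18,22] → .
    (0,4)@(1, 9): e=[2,14,-6] → .
    (1,5)@(3, 11): e=[6,2,2] → X
    (2,5)@(5, 11): e=[10,-20,20] → .
    (1,6)@(3, 13): e=[6,12,-8] → .
    (2,7)@(5, 15): e=[10,0,0] → .  [on edge]
  covered (2 px):
    . . . . . . .
    . . . . . . .
    . . . . . . .
    X . . . . . .
    . . . . . . .
    . X . . . . .
    . . . . . . .
    . . . . . . .
    . . . . . . .
    . . . . . . .
T2:
  2·area = 112
  edge (12, 8)→(0, 12): d=(-12,4) right/bottom  bias=-1
  edge (0, 12)→(2, 2): d=(2,-10) top-left  bias=+0
  edge (2, 2)→(12, 8): d=(10,6) right/bottom  bias=-1
    (1,1)@(3, 3): e=[96,12,4] → X
    (2,1)@(5, 3): e=[88,32,-8] → .
    (1,2)@(3, 5): e=[72,16,24] → X
    (2,2)@(5, 5): e=[64,36,12] → X
    (3,2)@(7, 5): e=[56,56,0] → .  [on edge]
    (0,3)@(1, 7): e=[56,0,56] → X  [on edge]
    (3,3)@(7, 7): e=[32,60,20] → X
    (4,3)@(9, 7): e=[24,80,8] → X
    (5,3)@(11, 7): e=[16,100,-4] → .
    (0,4)@(1, 9): e=[32,4,76] → X
    (4,4)@(9, 9): e=[0,84,28] → .  [on edge]
    (0,5)@(1, 11): e=[8,8,96] → X
    (1,5)@(3, 11): e=[0,28,84] → .  [on edge]
  covered (13 px):
    . . . . . . .
    . X . . . . .
    . X X . . . .
    X X X X X . .
    X X X X . . .
    X . . . . . .
    . . . . . . .
    . . . . . . .
    . . . . . . .
    . . . . . . .
T3:
  2·area = 16
  edge (2, 14)→(0, 8): d=(-2,-6) top-left  bias=+0
  edge (0, 8)→(4, 12): d=(4,4) right/bottom  bias=-1
  edge (4, 12)→(2, 14): d=(-2,2) right/bottom  bias=-1
    (6,1)@(13, 3): e=[88,-72,0] → .  [on edge]
    (5,2)@(11, 5): e=[72,-56,0] → .  [on edge]
    (4,3)@(9, 7): e=[56,-40,0] → .  [on edge]
    (0,4)@(1, 9): e=[4,0,12] → .  [on edge]
    (3,4)@(7, 9): e=[40,-24,0] → .  [on edge]
    (0,5)@(1, 11): e=[0,8,8] → X  [on edge]
    (1,5)@(3, 11): e=[12,0,4] → .  [on edge]
    (2,5)@(5, 11): e=[24,-8,0] → .  [on edge]
    (0,6)@(1, 13): e=[-4,16,4] → .
    (1,6)@(3, 13): e=[8,8,0] → .  [on edge]
    (2,6)@(5, 13): e=[20,0,-4] → .  [on edge]
    (0,7)@(1, 15): e=[-8,24,0] → .  [on edge]
    (3,7)@(7, 15): e=[28,0,-12] → .  [on edge]
    (1,8)@(3, 17): e=[0,24,-8] → .  [on edge]
    (4,8)@(9, 17): e=[36,0,-20] → .  [on edge]
    (5,9)@(11, 19): e=[44,0,-28] → .  [on edge]
  covered (1 px):
    . . . . . . .
    . . . . . . .
    . . . . . . .
    . . . . . . .
    . . . . . . .
    X . . . . . .
    . . . . . . .
    . . . . . . .
    . . . . . . .
    . . . . . . .
T4:
  2·area = 40  (B↔C swapped to make it positive)
  edge (14, 8)→(14, 12): d=(0,4) right/bottom  bias=-1
  edge (14, 12)→(4, 2): d=(-10,-10) top-left  bias=+0
  edge (4, 2)→(14, 8): d=(10,6) right/bottom  bias=-1
    (1,0)@(3, 1): e=[44,0,-4] → .  [on edge]
    (2,1)@(5, 3): e=[36,0,4] → X  [on edge]
    (3,1)@(7, 3): e=[28,20,-8] → .
    (2,2)@(5, 5): e=[36,-20,24] → .
    (3,2)@(7, 5): e=[28,0,12] → X  [on edge]
    (4,2)@(9, 5): e=[20,20,0] → .  [on edge]
    (3,3)@(7, 7): e=[28,-20,32] → .
    (4,3)@(9, 7): e=[20,0,20] → X  [on edge]
    (5,3)@(11, 7): e=[12,20,8] → X
    (6,3)@(13, 7): e=[4,40,-4] → .
    (4,4)@(9, 9): e=[20,-20,40] → .
    (5,4)@(11, 9): e=[12,0,28] → X  [on edge]
    (6,5)@(13, 11): e=[4,0,36] → X  [on edge]
  covered (7 px):
    . . . . . . .
    . . X . . . .
    . . . X . . .
    . . . . X X .
    . . . . . X X
    . . . . . . X
    . . . . . . .
    . . . . . . .
    . . . . . . .
    . . . . . . .

Answer: "outside"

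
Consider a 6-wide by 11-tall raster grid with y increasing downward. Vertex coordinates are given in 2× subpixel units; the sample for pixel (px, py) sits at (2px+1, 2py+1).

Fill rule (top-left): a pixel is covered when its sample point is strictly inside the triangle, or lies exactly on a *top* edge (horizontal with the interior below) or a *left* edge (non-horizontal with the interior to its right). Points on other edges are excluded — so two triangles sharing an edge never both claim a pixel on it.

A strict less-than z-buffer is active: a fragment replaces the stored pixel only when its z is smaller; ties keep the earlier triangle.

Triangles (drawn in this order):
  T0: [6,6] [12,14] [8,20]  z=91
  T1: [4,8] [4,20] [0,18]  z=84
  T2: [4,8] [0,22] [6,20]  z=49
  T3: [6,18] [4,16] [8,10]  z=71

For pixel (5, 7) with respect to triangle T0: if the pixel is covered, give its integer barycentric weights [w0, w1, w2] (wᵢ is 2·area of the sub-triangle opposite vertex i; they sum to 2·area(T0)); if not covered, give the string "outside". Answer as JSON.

T0:
  2·area = 68
  edge (6, 6)→(12, 14): d=(6,8) right/bottom  bias=-1
  edge (12, 14)→(8, 20): d=(-4,6) right/bottom  bias=-1
  edge (8, 20)→(6, 6): d=(-2,-14) top-left  bias=+0
    (3,4)@(7, 9): e=[10,50,8] → #
    (4,4)@(9, 9): e=[-6,38,36] → ·
    (3,5)@(7, 11): e=[22,42,4] → #
    (4,5)@(9, 11): e=[6,30,32] → #
    (5,5)@(11, 11): e=[-10,18,60] → ·
    (3,6)@(7, 13): e=[34,34,0] → #  [on edge]
    (5,6)@(11, 13): e=[2,10,56] → #
    (3,7)@(7, 15): e=[46,26,-4] → ·
    (4,7)@(9, 15): e=[30,14,24] → #
    (4,8)@(9, 17): e=[42,6,20] → #
    (5,8)@(11, 17): e=[26,-6,48] → ·
    (4,9)@(9, 19): e=[54,-2,16] → ·
  covered (9 px):
    · · · · · ·
    · · · · · ·
    · · · · · ·
    · · · · · ·
    · · · # · ·
    · · · # # ·
    · · · # # #
    · · · · # #
    · · · · # ·
    · · · · · ·
    · · · · · ·
T1:
  2·area = 48
  edge (4, 8)→(4, 20): d=(0,12) right/bottom  bias=-1
  edge (4, 20)→(0, 18): d=(-4,-2) top-left  bias=+0
  edge (0, 18)→(4, 8): d=(4,-10) top-left  bias=+0
    (1,5)@(3, 11): e=[12,34,2] → #
    (2,5)@(5, 11): e=[-12,38,22] → ·
    (1,6)@(3, 13): e=[12,26,10] → #
    (2,6)@(5, 13): e=[-12,30,30] → ·
    (1,7)@(3, 15): e=[12,18,18] → #
    (2,7)@(5, 15): e=[-12,22,38] → ·
    (0,8)@(1, 17): e=[36,6,6] → #
    (2,8)@(5, 17): e=[-12,14,46] → ·
    (0,9)@(1, 19): e=[36,-2,14] → ·
    (1,9)@(3, 19): e=[12,2,34] → #
    (2,9)@(5, 19): e=[-12,6,54] → ·
    (1,10)@(3, 21): e=[12,-6,42] → ·
  covered (6 px):
    · · · · · ·
    · · · · · ·
    · · · · · ·
    · · · · · ·
    · · · · · ·
    · # · · · ·
    · # · · · ·
    · # · · · ·
    # # · · · ·
    · # · · · ·
    · · · · · ·
T2:
  2·area = 76  (B↔C swapped to make it positive)
  edge (4, 8)→(6, 20): d=(2,12) right/bottom  bias=-1
  edge (6, 20)→(0, 22): d=(-6,2) right/bottom  bias=-1
  edge (0, 22)→(4, 8): d=(4,-14) top-left  bias=+0
    (1,6)@(3, 13): e=[22,48,6] → #
    (2,6)@(5, 13): e=[-2,44,34] → ·
    (1,7)@(3, 15): e=[26,36,14] → #
    (2,7)@(5, 15): e=[2,32,42] → #
    (3,7)@(7, 15): e=[-22,28,70] → ·
    (1,8)@(3, 17): e=[30,24,22] → #
    (3,8)@(7, 17): e=[-18,16,78] → ·
    (0,9)@(1, 19): e=[58,16,2] → #
    (3,9)@(7, 19): e=[-14,4,86] → ·
    (4,9)@(9, 19): e=[-38,0,114] → ·  [on edge]
    (0,10)@(1, 21): e=[62,4,10] → #
    (1,10)@(3, 21): e=[38,0,38] → ·  [on edge]
  covered (9 px):
    · · · · · ·
    · · · · · ·
    · · · · · ·
    · · · · · ·
    · · · · · ·
    · · · · · ·
    · # · · · ·
    · # # · · ·
    · # # · · ·
    # # # · · ·
    # · · · · ·
T3:
  2·area = 20
  edge (6, 18)→(4, 16): d=(-2,-2) top-left  bias=+0
  edge (4, 16)→(8, 10): d=(4,-6) top-left  bias=+0
  edge (8, 10)→(6, 18): d=(-2,8) right/bottom  bias=-1
    (0,6)@(1, 13): e=[0,-30,50] → ·  [on edge]
    (3,6)@(7, 13): e=[12,6,2] → #
    (4,6)@(9, 13): e=[16,18,-14] → ·
    (1,7)@(3, 15): e=[0,-10,30] → ·  [on edge]
    (2,7)@(5, 15): e=[4,2,14] → #
    (3,7)@(7, 15): e=[8,14,-2] → ·
    (2,8)@(5, 17): e=[0,10,10] → #  [on edge]
    (3,8)@(7, 17): e=[4,22,-6] → ·
    (2,9)@(5, 19): e=[-4,18,6] → ·
    (3,9)@(7, 19): e=[0,30,-10] → ·  [on edge]
    (4,10)@(9, 21): e=[0,50,-30] → ·  [on edge]
  covered (3 px):
    · · · · · ·
    · · · · · ·
    · · · · · ·
    · · · · · ·
    · · · · · ·
    · · · · · ·
    · · · # · ·
    · · # · · ·
    · · # · · ·
    · · · · · ·
    · · · · · ·

Result: [2,52,14]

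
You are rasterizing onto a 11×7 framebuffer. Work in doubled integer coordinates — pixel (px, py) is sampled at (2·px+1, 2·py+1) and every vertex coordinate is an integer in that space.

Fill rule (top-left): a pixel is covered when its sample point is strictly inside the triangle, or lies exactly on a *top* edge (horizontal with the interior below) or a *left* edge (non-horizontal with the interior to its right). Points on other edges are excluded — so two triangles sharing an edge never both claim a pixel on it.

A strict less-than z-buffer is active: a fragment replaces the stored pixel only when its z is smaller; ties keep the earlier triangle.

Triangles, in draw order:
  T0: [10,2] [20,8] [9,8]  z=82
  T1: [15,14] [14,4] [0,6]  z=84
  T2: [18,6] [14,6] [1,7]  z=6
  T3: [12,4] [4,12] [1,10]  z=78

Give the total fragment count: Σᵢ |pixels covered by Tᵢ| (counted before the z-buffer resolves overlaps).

T0:
  2·area = 66
  edge (10, 2)→(20, 8): d=(10,6) right/bottom  bias=-1
  edge (20, 8)→(9, 8): d=(-11,0) right/bottom  bias=-1
  edge (9, 8)→(10, 2): d=(1,-6) top-left  bias=+0
    (5,1)@(11, 3): e=[4,55,7] → █
    (6,1)@(13, 3): e=[-8,55,19] → ·
    (5,2)@(11, 5): e=[24,33,9] → █
    (6,2)@(13, 5): e=[12,33,21] → █
    (7,2)@(15, 5): e=[0,33,33] → ·  [on edge]
    (5,3)@(11, 7): e=[44,11,11] → █
    (7,3)@(15, 7): e=[20,11,35] → █
    (8,3)@(17, 7): e=[8,11,47] → █
    (9,3)@(19, 7): e=[-4,11,59] → ·
    (5,4)@(11, 9): e=[64,-11,13] → ·
    (6,4)@(13, 9): e=[52,-11,25] → ·
    (7,4)@(15, 9): e=[40,-11,37] → ·
  covered (7 px):
    · · · · · · · · · · ·
    · · · · · █ · · · · ·
    · · · · · █ █ · · · ·
    · · · · · █ █ █ █ · ·
    · · · · · · · · · · ·
    · · · · · · · · · · ·
    · · · · · · · · · · ·
T1:
  2·area = 142  (B↔C swapped to make it positive)
  edge (15, 14)→(0, 6): d=(-15,-8) top-left  bias=+0
  edge (0, 6)→(14, 4): d=(14,-2) top-left  bias=+0
  edge (14, 4)→(15, 14): d=(1,10) right/bottom  bias=-1
    (10,1)@(21, 3): e=[213,0,-71] → ·  [on edge]
    (3,2)@(7, 5): e=[71,0,71] → █  [on edge]
    (4,2)@(9, 5): e=[87,4,51] → █
    (5,2)@(11, 5): e=[103,8,31] → █
    (6,2)@(13, 5): e=[119,12,11] → █
    (7,2)@(15, 5): e=[135,16,-9] → ·
    (1,3)@(3, 7): e=[9,20,113] → █
    (2,3)@(5, 7): e=[25,24,93] → █
    (7,3)@(15, 7): e=[105,44,-7] → ·
    (1,4)@(3, 9): e=[-21,48,115] → ·
    (2,4)@(5, 9): e=[-5,52,95] → ·
    (3,4)@(7, 9): e=[11,56,75] → █
  covered (16 px):
    · · · · · · · · · · ·
    · · · · · · · · · · ·
    · · · █ █ █ █ · · · ·
    · █ █ █ █ █ █ · · · ·
    · · · █ █ █ █ · · · ·
    · · · · · █ █ · · · ·
    · · · · · · · · · · ·
T2:
  2·area = 4  (B↔C swapped to make it positive)
  edge (18, 6)→(1, 7): d=(-17,1) right/bottom  bias=-1
  edge (1, 7)→(14, 6): d=(13,-1) top-left  bias=+0
  edge (14, 6)→(18, 6): d=(4,0) top-left  bias=+0
    (0,3)@(1, 7): e=[0,0,4] → ·  [on edge]
  covered (0 px):
    · · · · · · · · · · ·
    · · · · · · · · · · ·
    · · · · · · · · · · ·
    · · · · · · · · · · ·
    · · · · · · · · · · ·
    · · · · · · · · · · ·
    · · · · · · · · · · ·
T3:
  2·area = 40
  edge (12, 4)→(4, 12): d=(-8,8) right/bottom  bias=-1
  edge (4, 12)→(1, 10): d=(-3,-2) top-left  bias=+0
  edge (1, 10)→(12, 4): d=(11,-6) top-left  bias=+0
    (7,0)@(15, 1): e=[0,55,-15] → ·  [on edge]
    (6,1)@(13, 3): e=[0,45,-5] → ·  [on edge]
    (5,2)@(11, 5): e=[0,35,5] → ·  [on edge]
    (3,3)@(7, 7): e=[16,21,3] → █
    (4,3)@(9, 7): e=[0,25,15] → ·  [on edge]
    (1,4)@(3, 9): e=[32,7,1] → █
    (2,4)@(5, 9): e=[16,11,13] → █
    (3,4)@(7, 9): e=[0,15,25] → ·  [on edge]
    (1,5)@(3, 11): e=[16,1,23] → █
    (2,5)@(5, 11): e=[0,5,35] → ·  [on edge]
    (1,6)@(3, 13): e=[0,-5,45] → ·  [on edge]
  covered (4 px):
    · · · · · · · · · · ·
    · · · · · · · · · · ·
    · · · · · · · · · · ·
    · · · █ · · · · · · ·
    · █ █ · · · · · · · ·
    · █ · · · · · · · · ·
    · · · · · · · · · · ·

Result: 27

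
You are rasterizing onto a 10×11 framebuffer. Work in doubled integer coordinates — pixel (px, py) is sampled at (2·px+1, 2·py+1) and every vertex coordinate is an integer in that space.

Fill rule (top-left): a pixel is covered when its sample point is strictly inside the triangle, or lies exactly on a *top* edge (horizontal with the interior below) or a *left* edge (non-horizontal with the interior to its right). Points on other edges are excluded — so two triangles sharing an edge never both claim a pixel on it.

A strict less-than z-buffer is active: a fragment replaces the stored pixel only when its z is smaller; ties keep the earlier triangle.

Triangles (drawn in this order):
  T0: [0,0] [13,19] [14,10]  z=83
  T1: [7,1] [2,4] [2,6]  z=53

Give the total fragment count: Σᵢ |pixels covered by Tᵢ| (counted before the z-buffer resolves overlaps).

T0:
  2·area = 136  (B↔C swapped to make it positive)
  edge (0, 0)→(14, 10): d=(14,10) right/bottom  bias=-1
  edge (14, 10)→(13, 19): d=(-1,9) right/bottom  bias=-1
  edge (13, 19)→(0, 0): d=(-13,-19) top-left  bias=+0
    (0,0)@(1, 1): e=[4,126,6] → █
    (1,0)@(3, 1): e=[-16,108,44] → ·
    (7,0)@(15, 1): e=[-136,0,272] → ·  [on edge]
    (0,1)@(1, 3): e=[32,124,-20] → ·
    (1,1)@(3, 3): e=[12,106,18] → █
    (2,1)@(5, 3): e=[-8,88,56] → ·
    (1,2)@(3, 5): e=[40,104,-8] → ·
    (2,2)@(5, 5): e=[20,86,30] → █
    (3,2)@(7, 5): e=[0,68,68] → ·  [on edge]
    (2,3)@(5, 7): e=[48,84,4] → █
    (3,3)@(7, 7): e=[28,66,42] → █
    (4,3)@(9, 7): e=[8,48,80] → █
    (6,9)@(13, 19): e=[136,0,0] → ·  [on edge]
  covered (18 px):
    █ · · · · · · · · ·
    · █ · · · · · · · ·
    · · █ · · · · · · ·
    · · █ █ █ · · · · ·
    · · · █ █ █ · · · ·
    · · · · █ █ █ · · ·
    · · · · █ █ █ · · ·
    · · · · · █ █ · · ·
    · · · · · · █ · · ·
    · · · · · · · · · ·
    · · · · · · · · · ·
T1:
  2·area = 10  (B↔C swapped to make it positive)
  edge (7, 1)→(2, 6): d=(-5,5) right/bottom  bias=-1
  edge (2, 6)→(2, 4): d=(0,-2) top-left  bias=+0
  edge (2, 4)→(7, 1): d=(5,-3) top-left  bias=+0
    (3,0)@(7, 1): e=[0,10,0] → ·  [on edge]
    (2,1)@(5, 3): e=[0,6,4] → ·  [on edge]
    (1,2)@(3, 5): e=[0,2,8] → ·  [on edge]
    (0,3)@(1, 7): e=[0,-2,12] → ·  [on edge]
  covered (0 px):
    · · · · · · · · · ·
    · · · · · · · · · ·
    · · · · · · · · · ·
    · · · · · · · · · ·
    · · · · · · · · · ·
    · · · · · · · · · ·
    · · · · · · · · · ·
    · · · · · · · · · ·
    · · · · · · · · · ·
    · · · · · · · · · ·
    · · · · · · · · · ·

Result: 18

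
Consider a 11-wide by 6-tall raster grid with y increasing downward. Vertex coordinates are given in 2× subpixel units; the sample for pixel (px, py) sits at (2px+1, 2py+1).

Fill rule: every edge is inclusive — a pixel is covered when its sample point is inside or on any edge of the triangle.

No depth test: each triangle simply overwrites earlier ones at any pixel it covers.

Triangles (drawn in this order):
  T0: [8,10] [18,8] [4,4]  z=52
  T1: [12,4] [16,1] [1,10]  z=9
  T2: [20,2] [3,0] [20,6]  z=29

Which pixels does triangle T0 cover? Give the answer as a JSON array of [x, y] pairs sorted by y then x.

T0:
  2·area = 68  (B↔C swapped to make it positive)
  edge (8, 10)→(4, 4): d=(-4,-6) inclusive
  edge (4, 4)→(18, 8): d=(14,4) inclusive
  edge (18, 8)→(8, 10): d=(-10,2) inclusive
    (2,2)@(5, 5): e=[2,10,56] → X
    (3,2)@(7, 5): e=[14,2,52] → X
    (4,2)@(9, 5): e=[26,-6,48] → .
    (2,3)@(5, 7): e=[-6,38,36] → .
    (3,3)@(7, 7): e=[6,30,32] → X
    (4,3)@(9, 7): e=[18,22,28] → X
    (5,3)@(11, 7): e=[30,14,24] → X
    (6,3)@(13, 7): e=[42,6,20] → X
    (7,3)@(15, 7): e=[54,-2,16] → .
    (3,4)@(7, 9): e=[-2,58,12] → .
    (4,4)@(9, 9): e=[10,50,8] → X
    (6,4)@(13, 9): e=[34,34,0] → X  [on edge]
    (1,5)@(3, 11): e=[-34,102,0] → .  [on edge]
  covered (9 px):
    . . . . . . . . . . .
    . . . . . . . . . . .
    . . X X . . . . . . .
    . . . X X X X . . . .
    . . . . X X X . . . .
    . . . . . . . . . . .
T1:
  2·area = 9  (B↔C swapped to make it positive)
  edge (12, 4)→(1, 10): d=(-11,6) inclusive
  edge (1, 10)→(16, 1): d=(15,-9) inclusive
  edge (16, 1)→(12, 4): d=(-4,3) inclusive
    (6,1)@(13, 3): e=[5,3,1] → X
    (7,1)@(15, 3): e=[-7,21,-5] → .
    (6,2)@(13, 5): e=[-17,33,-7] → .
  covered (1 px):
    . . . . . . . . . . .
    . . . . . . X . . . .
    . . . . . . . . . . .
    . . . . . . . . . . .
    . . . . . . . . . . .
    . . . . . . . . . . .
T2:
  2·area = 68  (B↔C swapped to make it positive)
  edge (20, 2)→(20, 6): d=(0,4) inclusive
  edge (20, 6)→(3, 0): d=(-17,-6) inclusive
  edge (3, 0)→(20, 2): d=(17,2) inclusive
    (3,0)@(7, 1): e=[52,7,9] → X
    (4,0)@(9, 1): e=[44,19,5] → X
    (5,0)@(11, 1): e=[36,31,1] → X
    (6,0)@(13, 1): e=[28,43,-3] → .
    (3,1)@(7, 3): e=[52,-27,43] → .
    (4,1)@(9, 3): e=[44,-15,39] → .
    (5,1)@(11, 3): e=[36,-3,35] → .
    (6,1)@(13, 3): e=[28,9,31] → X
    (7,1)@(15, 3): e=[20,21,27] → X
    (8,1)@(17, 3): e=[12,33,23] → X
    (9,1)@(19, 3): e=[4,45,19] → X
    (10,1)@(21, 3): e=[-4,57,15] → .
  covered (8 px):
    . . . X X X . . . . .
    . . . . . . X X X X .
    . . . . . . . . . X .
    . . . . . . . . . . .
    . . . . . . . . . . .
    . . . . . . . . . . .

Result: [[2,2],[3,2],[3,3],[4,3],[5,3],[6,3],[4,4],[5,4],[6,4]]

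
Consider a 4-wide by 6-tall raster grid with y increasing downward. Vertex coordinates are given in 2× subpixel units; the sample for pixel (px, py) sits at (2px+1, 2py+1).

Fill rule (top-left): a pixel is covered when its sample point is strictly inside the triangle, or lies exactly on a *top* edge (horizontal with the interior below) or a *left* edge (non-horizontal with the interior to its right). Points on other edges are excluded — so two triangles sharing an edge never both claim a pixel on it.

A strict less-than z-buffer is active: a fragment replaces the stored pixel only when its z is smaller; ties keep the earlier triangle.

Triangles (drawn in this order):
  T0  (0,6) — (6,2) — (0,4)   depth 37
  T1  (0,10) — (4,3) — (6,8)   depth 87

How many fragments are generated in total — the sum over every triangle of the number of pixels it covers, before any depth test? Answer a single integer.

T0:
  2·area = 12  (B↔C swapped to make it positive)
  edge (0, 6)→(0, 4): d=(0,-2) top-left  bias=+0
  edge (0, 4)→(6, 2): d=(6,-2) top-left  bias=+0
  edge (6, 2)→(0, 6): d=(-6,4) right/bottom  bias=-1
    (1,1)@(3, 3): e=[6,0,6] → █  [on edge]
    (2,1)@(5, 3): e=[10,4,-2] → ·
    (0,2)@(1, 5): e=[2,8,2] → █
    (1,2)@(3, 5): e=[6,12,-6] → ·
    (0,3)@(1, 7): e=[2,20,-10] → ·
  covered (2 px):
    · · · ·
    · █ · ·
    █ · · ·
    · · · ·
    · · · ·
    · · · ·
T1:
  2·area = 34
  edge (0, 10)→(4, 3): d=(4,-7) top-left  bias=+0
  edge (4, 3)→(6, 8): d=(2,5) right/bottom  bias=-1
  edge (6, 8)→(0, 10): d=(-6,2) right/bottom  bias=-1
    (1,2)@(3, 5): e=[1,9,24] → █
    (2,2)@(5, 5): e=[15,-1,20] → ·
    (1,3)@(3, 7): e=[9,13,12] → █
    (2,3)@(5, 7): e=[23,3,8] → █
    (3,3)@(7, 7): e=[37,-7,4] → ·
    (0,4)@(1, 9): e=[3,27,4] → █
    (1,4)@(3, 9): e=[17,17,0] → ·  [on edge]
    (2,4)@(5, 9): e=[31,7,-4] → ·
    (0,5)@(1, 11): e=[11,31,-8] → ·
  covered (4 px):
    · · · ·
    · · · ·
    · █ · ·
    · █ █ ·
    █ · · ·
    · · · ·

Final: 6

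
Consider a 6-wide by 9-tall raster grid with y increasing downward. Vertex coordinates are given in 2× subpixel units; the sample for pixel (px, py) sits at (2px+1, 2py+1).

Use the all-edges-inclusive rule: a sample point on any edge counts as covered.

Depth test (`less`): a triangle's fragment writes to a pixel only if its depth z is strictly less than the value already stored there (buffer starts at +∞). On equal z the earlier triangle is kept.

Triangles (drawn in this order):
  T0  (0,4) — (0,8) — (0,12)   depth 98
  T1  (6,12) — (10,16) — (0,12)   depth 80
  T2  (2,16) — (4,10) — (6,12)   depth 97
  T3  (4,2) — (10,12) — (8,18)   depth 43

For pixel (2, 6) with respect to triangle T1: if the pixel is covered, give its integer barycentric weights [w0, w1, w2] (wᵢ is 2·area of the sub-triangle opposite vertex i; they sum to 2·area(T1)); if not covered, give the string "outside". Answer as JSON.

T0:
  degenerate (2·area = 0) — covers nothing
T1:
  2·area = 24
  edge (6, 12)→(10, 16): d=(4,4) inclusive
  edge (10, 16)→(0, 12): d=(-10,-4) inclusive
  edge (0, 12)→(6, 12): d=(6,0) inclusive
    (0,3)@(1, 7): e=[0,54,-30] → ·  [on edge]
    (1,4)@(3, 9): e=[0,42,-18] → ·  [on edge]
    (2,5)@(5, 11): e=[0,30,-6] → ·  [on edge]
    (1,6)@(3, 13): e=[16,2,6] → █
    (2,6)@(5, 13): e=[8,10,6] → █
    (3,6)@(7, 13): e=[0,18,6] → █  [on edge]
    (4,6)@(9, 13): e=[-8,26,6] → ·
    (1,7)@(3, 15): e=[24,-18,18] → ·
    (2,7)@(5, 15): e=[16,-10,18] → ·
    (3,7)@(7, 15): e=[8,-2,18] → ·
    (4,7)@(9, 15): e=[0,6,18] → █  [on edge]
    (5,7)@(11, 15): e=[-8,14,18] → ·
    (5,8)@(11, 17): e=[0,-6,30] → ·  [on edge]
  covered (4 px):
    · · · · · ·
    · · · · · ·
    · · · · · ·
    · · · · · ·
    · · · · · ·
    · · · · · ·
    · █ █ █ · ·
    · · · · █ ·
    · · · · · ·
T2:
  2·area = 16
  edge (2, 16)→(4, 10): d=(2,-6) inclusive
  edge (4, 10)→(6, 12): d=(2,2) inclusive
  edge (6, 12)→(2, 16): d=(-4,4) inclusive
    (3,0)@(7, 1): e=[0,-24,40] → ·  [on edge]
    (0,3)@(1, 7): e=[-24,0,40] → ·  [on edge]
    (2,3)@(5, 7): e=[0,-8,24] → ·  [on edge]
    (5,3)@(11, 7): e=[36,-20,0] → ·  [on edge]
    (1,4)@(3, 9): e=[-8,0,24] → ·  [on edge]
    (4,4)@(9, 9): e=[28,-12,0] → ·  [on edge]
    (2,5)@(5, 11): e=[8,0,8] → █  [on edge]
    (3,5)@(7, 11): e=[20,-4,0] → ·  [on edge]
    (1,6)@(3, 13): e=[0,8,8] → █  [on edge]
    (2,6)@(5, 13): e=[12,4,0] → █  [on edge]
    (3,6)@(7, 13): e=[24,0,-8] → ·  [on edge]
    (1,7)@(3, 15): e=[4,12,0] → █  [on edge]
    (4,7)@(9, 15): e=[40,0,-24] → ·  [on edge]
    (0,8)@(1, 17): e=[-4,20,0] → ·  [on edge]
    (5,8)@(11, 17): e=[56,0,-40] → ·  [on edge]
  covered (4 px):
    · · · · · ·
    · · · · · ·
    · · · · · ·
    · · · · · ·
    · · · · · ·
    · · █ · · ·
    · █ █ · · ·
    · █ · · · ·
    · · · · · ·
T3:
  2·area = 56
  edge (4, 2)→(10, 12): d=(6,10) inclusive
  edge (10, 12)→(8, 18): d=(-2,6) inclusive
  edge (8, 18)→(4, 2): d=(-4,-16) inclusive
    (2,2)@(5, 5): e=[8,44,4] → █
    (3,2)@(7, 5): e=[-12,32,36] → ·
    (2,3)@(5, 7): e=[20,40,-4] → ·
    (3,3)@(7, 7): e=[0,28,28] → █  [on edge]
    (4,3)@(9, 7): e=[-20,16,60] → ·
    (3,4)@(7, 9): e=[12,24,20] → █
    (4,4)@(9, 9): e=[-8,12,52] → ·
    (5,4)@(11, 9): e=[-28,0,84] → ·  [on edge]
    (3,5)@(7, 11): e=[24,20,12] → █
    (4,5)@(9, 11): e=[4,8,44] → █
    (5,5)@(11, 11): e=[-16,-4,76] → ·
    (3,6)@(7, 13): e=[36,16,4] → █
    (4,7)@(9, 15): e=[28,0,28] → █  [on edge]
  covered (8 px):
    · · · · · ·
    · · · · · ·
    · · █ · · ·
    · · · █ · ·
    · · · █ · ·
    · · · █ █ ·
    · · · █ █ ·
    · · · · █ ·
    · · · · · ·

Answer: [10,6,8]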